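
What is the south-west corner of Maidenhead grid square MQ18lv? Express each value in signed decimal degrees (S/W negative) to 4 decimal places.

Field M=12, Q=16: +12·20° lon, +16·10° lat → SW at lon 60°, lat 70°.
Square 1, 8: +1·2° lon, +8·1° lat → SW at lon 62°, lat 78°.
Subsquare l=11, v=21: +11·0.0833333° lon, +21·0.0416667° lat → SW at lon 62.9167°, lat 78.875°.
latitude 78.8750, longitude 62.9167.

78.8750, 62.9167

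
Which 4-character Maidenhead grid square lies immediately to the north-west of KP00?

Longitude square 0; −1 → -1, wraps to 9, carry into field.
Longitude field K = 10; −1 → 9 = J.
Latitude square 0; +1 → 1.

JP91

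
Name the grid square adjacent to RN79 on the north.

RO70

Latitude square 9; +1 → 10, wraps to 0, carry into field.
Latitude field N = 13; +1 → 14 = O.
The longitude characters are unchanged.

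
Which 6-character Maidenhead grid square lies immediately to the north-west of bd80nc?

BD80md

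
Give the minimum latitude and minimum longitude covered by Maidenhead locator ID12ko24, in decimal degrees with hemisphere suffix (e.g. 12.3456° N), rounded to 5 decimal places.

Field I=8, D=3: +8·20° lon, +3·10° lat → SW at lon -20°, lat -60°.
Square 1, 2: +1·2° lon, +2·1° lat → SW at lon -18°, lat -58°.
Subsquare k=10, o=14: +10·0.0833333° lon, +14·0.0416667° lat → SW at lon -17.1667°, lat -57.4167°.
Extended square 2, 4: +2·0.00833333° lon, +4·0.00416667° lat → SW at lon -17.15°, lat -57.4°.
latitude 57.40000° S, longitude 17.15000° W.

57.40000° S, 17.15000° W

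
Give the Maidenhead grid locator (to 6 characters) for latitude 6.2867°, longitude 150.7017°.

QJ56ig

Add 180° to longitude and 90° to latitude: 330.7017, 96.2867.
Field: 330.7017/20 → 16 → Q, 96.2867/10 → 9 → J; chars QJ.
Square: 10.7017/2 → 5, 6.2867/1 → 6; chars 56.
Subsquare: 0.7017/0.0833333 → 8 → i, 0.2867/0.0416667 → 6 → g; chars ig.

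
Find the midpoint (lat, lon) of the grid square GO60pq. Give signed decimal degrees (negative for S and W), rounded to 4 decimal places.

Field G=6, O=14: +6·20° lon, +14·10° lat → SW at lon -60°, lat 50°.
Square 6, 0: +6·2° lon, +0·1° lat → SW at lon -48°, lat 50°.
Subsquare p=15, q=16: +15·0.0833333° lon, +16·0.0416667° lat → SW at lon -46.75°, lat 50.6667°.
Cell spans 0.0833333° lon × 0.0416667° lat. Centre is SW corner plus half of each.
latitude 50.6875, longitude -46.7083.

50.6875, -46.7083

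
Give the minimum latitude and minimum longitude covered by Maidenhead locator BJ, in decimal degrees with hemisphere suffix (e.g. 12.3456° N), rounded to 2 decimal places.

0.00° N, 160.00° W

Field B=1, J=9: +1·20° lon, +9·10° lat → SW at lon -160°, lat 0°.
latitude 0.00° N, longitude 160.00° W.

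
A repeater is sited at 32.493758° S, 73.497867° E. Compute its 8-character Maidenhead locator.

Offset from 180°W / 90°S: lon 253.49787°, lat 57.50624°.
Field (20°×10°, letters A–R): lon ⌊253.49787/20⌋ = 12 → M; lat ⌊57.50624/10⌋ = 5 → F.
Square (2°×1°, digits 0–9): lon ⌊13.49787/2⌋ = 6; lat ⌊7.50624/1⌋ = 7.
Subsquare (5′×2.5′, letters a–x): lon ⌊1.49787/0.0833333⌋ = 17 → r; lat ⌊0.50624/0.0416667⌋ = 12 → m.
Extended square (30″×15″, digits 0–9): lon ⌊0.08120/0.00833333⌋ = 9; lat ⌊0.00624/0.00416667⌋ = 1.

MF67rm91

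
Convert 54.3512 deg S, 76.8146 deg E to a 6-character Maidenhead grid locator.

Shift to the Maidenhead origin (180°W, 90°S): lon 256.8146, lat 35.6488.
Field (20°×10°, letters A–R): lon ⌊256.8146/20⌋ = 12 → M; lat ⌊35.6488/10⌋ = 3 → D.
Square (2°×1°, digits 0–9): lon ⌊16.8146/2⌋ = 8; lat ⌊5.6488/1⌋ = 5.
Subsquare (5′×2.5′, letters a–x): lon ⌊0.8146/0.0833333⌋ = 9 → j; lat ⌊0.6488/0.0416667⌋ = 15 → p.

MD85jp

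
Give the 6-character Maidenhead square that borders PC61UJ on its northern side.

PC61uk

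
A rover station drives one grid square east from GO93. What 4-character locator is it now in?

HO03

Longitude square 9; +1 → 10, wraps to 0, carry into field.
Longitude field G = 6; +1 → 7 = H.
The latitude characters are unchanged.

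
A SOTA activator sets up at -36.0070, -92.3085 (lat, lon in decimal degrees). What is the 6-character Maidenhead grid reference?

EF33ux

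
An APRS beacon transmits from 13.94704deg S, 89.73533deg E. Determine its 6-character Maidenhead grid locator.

Add 180° to longitude and 90° to latitude: 269.7353, 76.0530.
Field: lon ⌊269.7353/20⌋ = 13 → N; lat ⌊76.0530/10⌋ = 7 → H.
Square: lon ⌊9.7353/2⌋ = 4; lat ⌊6.0530/1⌋ = 6.
Subsquare: lon ⌊1.7353/0.0833333⌋ = 20 → u; lat ⌊0.0530/0.0416667⌋ = 1 → b.

NH46ub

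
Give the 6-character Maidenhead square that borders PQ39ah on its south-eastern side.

PQ39bg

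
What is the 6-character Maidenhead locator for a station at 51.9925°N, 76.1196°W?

FO11wx

Add 180° to longitude and 90° to latitude: 103.8804, 141.9925.
Field (20°×10°, letters A–R): lon ⌊103.8804/20⌋ = 5 → F; lat ⌊141.9925/10⌋ = 14 → O.
Square (2°×1°, digits 0–9): lon ⌊3.8804/2⌋ = 1; lat ⌊1.9925/1⌋ = 1.
Subsquare (5′×2.5′, letters a–x): lon ⌊1.8804/0.0833333⌋ = 22 → w; lat ⌊0.9925/0.0416667⌋ = 23 → x.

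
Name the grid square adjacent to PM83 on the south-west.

Longitude square 8; −1 → 7.
Latitude square 3; −1 → 2.

PM72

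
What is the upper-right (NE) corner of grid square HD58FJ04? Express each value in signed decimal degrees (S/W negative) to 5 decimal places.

-51.60417, -29.57500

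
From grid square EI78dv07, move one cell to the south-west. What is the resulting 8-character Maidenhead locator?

Longitude extended square 0; −1 → -1, wraps to 9, carry into subsquare.
Longitude subsquare d = 3; −1 → 2 = c.
Latitude extended square 7; −1 → 6.

EI78cv96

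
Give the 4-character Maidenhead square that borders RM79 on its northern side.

RN70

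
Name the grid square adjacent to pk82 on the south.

PK81

Latitude square 2; −1 → 1.
The longitude characters are unchanged.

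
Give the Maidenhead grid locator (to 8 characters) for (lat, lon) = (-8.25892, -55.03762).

GI21lr57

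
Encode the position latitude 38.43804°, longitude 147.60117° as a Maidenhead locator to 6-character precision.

Shift to the Maidenhead origin (180°W, 90°S): lon 327.6012, lat 128.4380.
Field: lon ⌊327.6012/20⌋ = 16 → Q; lat ⌊128.4380/10⌋ = 12 → M.
Square: lon ⌊7.6012/2⌋ = 3; lat ⌊8.4380/1⌋ = 8.
Subsquare: lon ⌊1.6012/0.0833333⌋ = 19 → t; lat ⌊0.4380/0.0416667⌋ = 10 → k.

QM38tk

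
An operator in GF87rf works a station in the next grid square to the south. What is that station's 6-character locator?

GF87re

Latitude subsquare f = 5; −1 → 4 = e.
The longitude characters are unchanged.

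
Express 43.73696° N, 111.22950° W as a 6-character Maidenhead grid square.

Shift to the Maidenhead origin (180°W, 90°S): lon 68.7705, lat 133.7370.
Field (20°×10°, letters A–R): 68.7705/20 → 3 → D, 133.7370/10 → 13 → N; chars DN.
Square (2°×1°, digits 0–9): 8.7705/2 → 4, 3.7370/1 → 3; chars 43.
Subsquare (5′×2.5′, letters a–x): 0.7705/0.0833333 → 9 → j, 0.7370/0.0416667 → 17 → r; chars jr.

DN43jr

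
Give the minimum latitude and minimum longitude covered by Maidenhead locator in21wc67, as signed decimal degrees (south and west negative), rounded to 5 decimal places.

Field I=8, N=13: +8·20° lon, +13·10° lat → SW at lon -20°, lat 40°.
Square 2, 1: +2·2° lon, +1·1° lat → SW at lon -16°, lat 41°.
Subsquare w=22, c=2: +22·0.0833333° lon, +2·0.0416667° lat → SW at lon -14.1667°, lat 41.0833°.
Extended square 6, 7: +6·0.00833333° lon, +7·0.00416667° lat → SW at lon -14.1167°, lat 41.1125°.
latitude 41.11250, longitude -14.11667.

41.11250, -14.11667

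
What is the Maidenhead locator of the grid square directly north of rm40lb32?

Latitude extended square 2; +1 → 3.
The longitude characters are unchanged.

RM40lb33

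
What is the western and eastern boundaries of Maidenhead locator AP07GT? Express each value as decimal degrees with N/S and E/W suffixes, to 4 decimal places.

Field A=0, P=15: +0·20° lon, +15·10° lat → SW at lon -180°, lat 60°.
Square 0, 7: +0·2° lon, +7·1° lat → SW at lon -180°, lat 67°.
Subsquare g=6, t=19: +6·0.0833333° lon, +19·0.0416667° lat → SW at lon -179.5°, lat 67.7917°.
Cell spans 0.0833333° lon × 0.0416667° lat.
west 179.5000° W, east 179.4167° W.

179.5000° W, 179.4167° W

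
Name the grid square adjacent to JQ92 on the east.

Longitude square 9; +1 → 10, wraps to 0, carry into field.
Longitude field J = 9; +1 → 10 = K.
The latitude characters are unchanged.

KQ02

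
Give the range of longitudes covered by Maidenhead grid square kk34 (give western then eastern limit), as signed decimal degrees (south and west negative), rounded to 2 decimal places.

Field K=10, K=10: +10·20° lon, +10·10° lat → SW at lon 20°, lat 10°.
Square 3, 4: +3·2° lon, +4·1° lat → SW at lon 26°, lat 14°.
Cell spans 2° lon × 1° lat.
west 26.00, east 28.00.

26.00, 28.00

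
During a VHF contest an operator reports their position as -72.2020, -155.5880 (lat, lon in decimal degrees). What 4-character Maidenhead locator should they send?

Offset from 180°W / 90°S: lon 24.41°, lat 17.80°.
Field: 24.41/20 → 1 → B, 17.80/10 → 1 → B; chars BB.
Square: 4.41/2 → 2, 7.80/1 → 7; chars 27.

BB27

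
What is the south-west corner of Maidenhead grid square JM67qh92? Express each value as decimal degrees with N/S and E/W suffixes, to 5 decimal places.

37.30000° N, 13.40833° E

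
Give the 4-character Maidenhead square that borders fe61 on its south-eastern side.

Longitude square 6; +1 → 7.
Latitude square 1; −1 → 0.

FE70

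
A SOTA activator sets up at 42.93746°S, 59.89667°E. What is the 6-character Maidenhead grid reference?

LE97wb

Shift to the Maidenhead origin (180°W, 90°S): lon 239.8967, lat 47.0625.
Field (20°×10°, letters A–R): lon ⌊239.8967/20⌋ = 11 → L; lat ⌊47.0625/10⌋ = 4 → E.
Square (2°×1°, digits 0–9): lon ⌊19.8967/2⌋ = 9; lat ⌊7.0625/1⌋ = 7.
Subsquare (5′×2.5′, letters a–x): lon ⌊1.8967/0.0833333⌋ = 22 → w; lat ⌊0.0625/0.0416667⌋ = 1 → b.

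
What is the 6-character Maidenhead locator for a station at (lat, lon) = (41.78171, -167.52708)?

Add 180° to longitude and 90° to latitude: 12.4729, 131.7817.
Field (20°×10°, letters A–R): lon ⌊12.4729/20⌋ = 0 → A; lat ⌊131.7817/10⌋ = 13 → N.
Square (2°×1°, digits 0–9): lon ⌊12.4729/2⌋ = 6; lat ⌊1.7817/1⌋ = 1.
Subsquare (5′×2.5′, letters a–x): lon ⌊0.4729/0.0833333⌋ = 5 → f; lat ⌊0.7817/0.0416667⌋ = 18 → s.

AN61fs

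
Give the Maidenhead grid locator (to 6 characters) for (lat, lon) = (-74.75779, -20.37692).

HB95tf

Add 180° to longitude and 90° to latitude: 159.6231, 15.2422.
Field (20°×10°, letters A–R): lon ⌊159.6231/20⌋ = 7 → H; lat ⌊15.2422/10⌋ = 1 → B.
Square (2°×1°, digits 0–9): lon ⌊19.6231/2⌋ = 9; lat ⌊5.2422/1⌋ = 5.
Subsquare (5′×2.5′, letters a–x): lon ⌊1.6231/0.0833333⌋ = 19 → t; lat ⌊0.2422/0.0416667⌋ = 5 → f.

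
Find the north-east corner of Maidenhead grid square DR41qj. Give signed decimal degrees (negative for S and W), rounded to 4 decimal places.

Field D=3, R=17: +3·20° lon, +17·10° lat → SW at lon -120°, lat 80°.
Square 4, 1: +4·2° lon, +1·1° lat → SW at lon -112°, lat 81°.
Subsquare q=16, j=9: +16·0.0833333° lon, +9·0.0416667° lat → SW at lon -110.667°, lat 81.375°.
Cell spans 0.0833333° lon × 0.0416667° lat. NE corner is SW corner plus one full cell.
latitude 81.4167, longitude -110.5833.

81.4167, -110.5833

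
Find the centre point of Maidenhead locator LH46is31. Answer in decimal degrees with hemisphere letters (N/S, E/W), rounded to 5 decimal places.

Field L=11, H=7: +11·20° lon, +7·10° lat → SW at lon 40°, lat -20°.
Square 4, 6: +4·2° lon, +6·1° lat → SW at lon 48°, lat -14°.
Subsquare i=8, s=18: +8·0.0833333° lon, +18·0.0416667° lat → SW at lon 48.6667°, lat -13.25°.
Extended square 3, 1: +3·0.00833333° lon, +1·0.00416667° lat → SW at lon 48.6917°, lat -13.2458°.
Cell spans 0.00833333° lon × 0.00416667° lat. Centre is SW corner plus half of each.
latitude 13.24375° S, longitude 48.69583° E.

13.24375° S, 48.69583° E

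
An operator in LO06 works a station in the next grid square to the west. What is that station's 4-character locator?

KO96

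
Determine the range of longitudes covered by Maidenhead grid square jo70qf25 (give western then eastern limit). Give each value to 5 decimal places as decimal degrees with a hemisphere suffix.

15.35000° E, 15.35833° E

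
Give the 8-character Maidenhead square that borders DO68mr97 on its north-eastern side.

DO68nr08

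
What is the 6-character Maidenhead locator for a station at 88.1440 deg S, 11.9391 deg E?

Shift to the Maidenhead origin (180°W, 90°S): lon 191.9391, lat 1.8560.
Field (20°×10°, letters A–R): 191.9391/20 → 9 → J, 1.8560/10 → 0 → A; chars JA.
Square (2°×1°, digits 0–9): 11.9391/2 → 5, 1.8560/1 → 1; chars 51.
Subsquare (5′×2.5′, letters a–x): 1.9391/0.0833333 → 23 → x, 0.8560/0.0416667 → 20 → u; chars xu.

JA51xu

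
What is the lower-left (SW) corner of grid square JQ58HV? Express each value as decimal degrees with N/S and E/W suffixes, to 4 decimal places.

78.8750° N, 10.5833° E

Field J=9, Q=16: +9·20° lon, +16·10° lat → SW at lon 0°, lat 70°.
Square 5, 8: +5·2° lon, +8·1° lat → SW at lon 10°, lat 78°.
Subsquare h=7, v=21: +7·0.0833333° lon, +21·0.0416667° lat → SW at lon 10.5833°, lat 78.875°.
latitude 78.8750° N, longitude 10.5833° E.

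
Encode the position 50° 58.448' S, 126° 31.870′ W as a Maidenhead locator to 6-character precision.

Shift to the Maidenhead origin (180°W, 90°S): lon 53.4688, lat 39.0259.
Field (20°×10°, letters A–R): 53.4688/20 → 2 → C, 39.0259/10 → 3 → D; chars CD.
Square (2°×1°, digits 0–9): 13.4688/2 → 6, 9.0259/1 → 9; chars 69.
Subsquare (5′×2.5′, letters a–x): 1.4688/0.0833333 → 17 → r, 0.0259/0.0416667 → 0 → a; chars ra.

CD69ra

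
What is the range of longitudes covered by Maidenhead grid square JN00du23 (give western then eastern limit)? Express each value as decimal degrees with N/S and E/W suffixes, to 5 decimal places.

0.26667° E, 0.27500° E

Field J=9, N=13: +9·20° lon, +13·10° lat → SW at lon 0°, lat 40°.
Square 0, 0: +0·2° lon, +0·1° lat → SW at lon 0°, lat 40°.
Subsquare d=3, u=20: +3·0.0833333° lon, +20·0.0416667° lat → SW at lon 0.25°, lat 40.8333°.
Extended square 2, 3: +2·0.00833333° lon, +3·0.00416667° lat → SW at lon 0.266667°, lat 40.8458°.
Cell spans 0.00833333° lon × 0.00416667° lat.
west 0.26667° E, east 0.27500° E.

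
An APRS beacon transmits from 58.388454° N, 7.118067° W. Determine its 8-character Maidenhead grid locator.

Offset from 180°W / 90°S: lon 172.88193°, lat 148.38845°.
Field: lon ⌊172.88193/20⌋ = 8 → I; lat ⌊148.38845/10⌋ = 14 → O.
Square: lon ⌊12.88193/2⌋ = 6; lat ⌊8.38845/1⌋ = 8.
Subsquare: lon ⌊0.88193/0.0833333⌋ = 10 → k; lat ⌊0.38845/0.0416667⌋ = 9 → j.
Extended square: lon ⌊0.04860/0.00833333⌋ = 5; lat ⌊0.01345/0.00416667⌋ = 3.

IO68kj53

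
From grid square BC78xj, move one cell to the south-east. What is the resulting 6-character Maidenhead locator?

BC88ai

Longitude subsquare x = 23; +1 → 24, wraps to 0 = a, carry into square.
Longitude square 7; +1 → 8.
Latitude subsquare j = 9; −1 → 8 = i.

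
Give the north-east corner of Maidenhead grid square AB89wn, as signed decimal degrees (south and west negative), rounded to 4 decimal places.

Field A=0, B=1: +0·20° lon, +1·10° lat → SW at lon -180°, lat -80°.
Square 8, 9: +8·2° lon, +9·1° lat → SW at lon -164°, lat -71°.
Subsquare w=22, n=13: +22·0.0833333° lon, +13·0.0416667° lat → SW at lon -162.167°, lat -70.4583°.
Cell spans 0.0833333° lon × 0.0416667° lat. NE corner is SW corner plus one full cell.
latitude -70.4167, longitude -162.0833.

-70.4167, -162.0833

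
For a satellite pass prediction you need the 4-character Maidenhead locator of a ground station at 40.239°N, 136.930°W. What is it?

CN10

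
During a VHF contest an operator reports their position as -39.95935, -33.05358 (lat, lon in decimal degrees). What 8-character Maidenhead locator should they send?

Shift to the Maidenhead origin (180°W, 90°S): lon 146.94642, lat 50.04065.
Field (20°×10°, letters A–R): lon ⌊146.94642/20⌋ = 7 → H; lat ⌊50.04065/10⌋ = 5 → F.
Square (2°×1°, digits 0–9): lon ⌊6.94642/2⌋ = 3; lat ⌊0.04065/1⌋ = 0.
Subsquare (5′×2.5′, letters a–x): lon ⌊0.94642/0.0833333⌋ = 11 → l; lat ⌊0.04065/0.0416667⌋ = 0 → a.
Extended square (30″×15″, digits 0–9): lon ⌊0.02975/0.00833333⌋ = 3; lat ⌊0.04065/0.00416667⌋ = 9.

HF30la39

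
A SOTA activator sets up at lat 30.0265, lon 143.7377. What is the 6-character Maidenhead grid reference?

QM10ua

Shift to the Maidenhead origin (180°W, 90°S): lon 323.7377, lat 120.0265.
Field: 323.7377/20 → 16 → Q, 120.0265/10 → 12 → M; chars QM.
Square: 3.7377/2 → 1, 0.0265/1 → 0; chars 10.
Subsquare: 1.7377/0.0833333 → 20 → u, 0.0265/0.0416667 → 0 → a; chars ua.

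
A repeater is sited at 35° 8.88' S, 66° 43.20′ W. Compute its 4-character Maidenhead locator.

Offset from 180°W / 90°S: lon 113.28°, lat 54.85°.
Field: lon ⌊113.28/20⌋ = 5 → F; lat ⌊54.85/10⌋ = 5 → F.
Square: lon ⌊13.28/2⌋ = 6; lat ⌊4.85/1⌋ = 4.

FF64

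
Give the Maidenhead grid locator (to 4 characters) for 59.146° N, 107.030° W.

Add 180° to longitude and 90° to latitude: 72.97, 149.15.
Field: 72.97/20 → 3 → D, 149.15/10 → 14 → O; chars DO.
Square: 12.97/2 → 6, 9.15/1 → 9; chars 69.

DO69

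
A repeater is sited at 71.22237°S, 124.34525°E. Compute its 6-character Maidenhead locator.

Offset from 180°W / 90°S: lon 304.3452°, lat 18.7776°.
Field (20°×10°, letters A–R): 304.3452/20 → 15 → P, 18.7776/10 → 1 → B; chars PB.
Square (2°×1°, digits 0–9): 4.3452/2 → 2, 8.7776/1 → 8; chars 28.
Subsquare (5′×2.5′, letters a–x): 0.3452/0.0833333 → 4 → e, 0.7776/0.0416667 → 18 → s; chars es.

PB28es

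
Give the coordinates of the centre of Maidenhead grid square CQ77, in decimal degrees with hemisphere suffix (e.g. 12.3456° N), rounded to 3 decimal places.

Field C=2, Q=16: +2·20° lon, +16·10° lat → SW at lon -140°, lat 70°.
Square 7, 7: +7·2° lon, +7·1° lat → SW at lon -126°, lat 77°.
Cell spans 2° lon × 1° lat. Centre is SW corner plus half of each.
latitude 77.500° N, longitude 125.000° W.

77.500° N, 125.000° W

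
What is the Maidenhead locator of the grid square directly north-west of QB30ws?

QB30vt

Longitude subsquare w = 22; −1 → 21 = v.
Latitude subsquare s = 18; +1 → 19 = t.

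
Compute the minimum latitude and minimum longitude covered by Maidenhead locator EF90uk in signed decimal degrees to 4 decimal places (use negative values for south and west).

-39.5833, -80.3333

Field E=4, F=5: +4·20° lon, +5·10° lat → SW at lon -100°, lat -40°.
Square 9, 0: +9·2° lon, +0·1° lat → SW at lon -82°, lat -40°.
Subsquare u=20, k=10: +20·0.0833333° lon, +10·0.0416667° lat → SW at lon -80.3333°, lat -39.5833°.
latitude -39.5833, longitude -80.3333.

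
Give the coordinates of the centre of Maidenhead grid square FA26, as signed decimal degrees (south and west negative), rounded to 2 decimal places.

-83.50, -75.00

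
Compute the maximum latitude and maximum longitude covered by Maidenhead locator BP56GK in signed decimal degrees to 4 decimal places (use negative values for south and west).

66.4583, -149.4167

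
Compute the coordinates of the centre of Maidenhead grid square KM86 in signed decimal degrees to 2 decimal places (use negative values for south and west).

36.50, 37.00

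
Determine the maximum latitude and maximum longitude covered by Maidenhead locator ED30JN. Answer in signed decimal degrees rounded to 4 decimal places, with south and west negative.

Field E=4, D=3: +4·20° lon, +3·10° lat → SW at lon -100°, lat -60°.
Square 3, 0: +3·2° lon, +0·1° lat → SW at lon -94°, lat -60°.
Subsquare j=9, n=13: +9·0.0833333° lon, +13·0.0416667° lat → SW at lon -93.25°, lat -59.4583°.
Cell spans 0.0833333° lon × 0.0416667° lat. NE corner is SW corner plus one full cell.
latitude -59.4167, longitude -93.1667.

-59.4167, -93.1667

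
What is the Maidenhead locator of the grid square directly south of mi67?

MI66

Latitude square 7; −1 → 6.
The longitude characters are unchanged.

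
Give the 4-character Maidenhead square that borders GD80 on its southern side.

Latitude square 0; −1 → -1, wraps to 9, carry into field.
Latitude field D = 3; −1 → 2 = C.
The longitude characters are unchanged.

GC89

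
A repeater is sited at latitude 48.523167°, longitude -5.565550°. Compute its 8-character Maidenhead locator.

IN78fm25

Add 180° to longitude and 90° to latitude: 174.43445, 138.52317.
Field: 174.43445/20 → 8 → I, 138.52317/10 → 13 → N; chars IN.
Square: 14.43445/2 → 7, 8.52317/1 → 8; chars 78.
Subsquare: 0.43445/0.0833333 → 5 → f, 0.52317/0.0416667 → 12 → m; chars fm.
Extended square: 0.01778/0.00833333 → 2, 0.02317/0.00416667 → 5; chars 25.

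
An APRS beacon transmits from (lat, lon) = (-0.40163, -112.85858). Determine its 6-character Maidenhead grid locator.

Add 180° to longitude and 90° to latitude: 67.1414, 89.5984.
Field: lon ⌊67.1414/20⌋ = 3 → D; lat ⌊89.5984/10⌋ = 8 → I.
Square: lon ⌊7.1414/2⌋ = 3; lat ⌊9.5984/1⌋ = 9.
Subsquare: lon ⌊1.1414/0.0833333⌋ = 13 → n; lat ⌊0.5984/0.0416667⌋ = 14 → o.

DI39no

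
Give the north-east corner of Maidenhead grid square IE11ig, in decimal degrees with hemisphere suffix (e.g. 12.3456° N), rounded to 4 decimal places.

48.7083° S, 17.2500° W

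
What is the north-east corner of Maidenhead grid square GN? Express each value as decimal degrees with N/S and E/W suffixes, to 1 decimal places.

50.0° N, 40.0° W

Field G=6, N=13: +6·20° lon, +13·10° lat → SW at lon -60°, lat 40°.
Cell spans 20° lon × 10° lat. NE corner is SW corner plus one full cell.
latitude 50.0° N, longitude 40.0° W.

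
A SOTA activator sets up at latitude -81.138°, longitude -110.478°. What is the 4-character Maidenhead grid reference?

DA48

Offset from 180°W / 90°S: lon 69.52°, lat 8.86°.
Field (20°×10°, letters A–R): 69.52/20 → 3 → D, 8.86/10 → 0 → A; chars DA.
Square (2°×1°, digits 0–9): 9.52/2 → 4, 8.86/1 → 8; chars 48.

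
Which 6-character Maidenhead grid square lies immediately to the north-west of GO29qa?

GO29pb

Longitude subsquare q = 16; −1 → 15 = p.
Latitude subsquare a = 0; +1 → 1 = b.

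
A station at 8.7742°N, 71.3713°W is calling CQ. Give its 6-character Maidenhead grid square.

FJ48hs

Add 180° to longitude and 90° to latitude: 108.6287, 98.7742.
Field: 108.6287/20 → 5 → F, 98.7742/10 → 9 → J; chars FJ.
Square: 8.6287/2 → 4, 8.7742/1 → 8; chars 48.
Subsquare: 0.6287/0.0833333 → 7 → h, 0.7742/0.0416667 → 18 → s; chars hs.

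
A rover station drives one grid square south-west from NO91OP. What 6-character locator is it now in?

NO91no

Longitude subsquare o = 14; −1 → 13 = n.
Latitude subsquare p = 15; −1 → 14 = o.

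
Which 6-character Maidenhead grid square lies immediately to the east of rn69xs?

RN79as

Longitude subsquare x = 23; +1 → 24, wraps to 0 = a, carry into square.
Longitude square 6; +1 → 7.
The latitude characters are unchanged.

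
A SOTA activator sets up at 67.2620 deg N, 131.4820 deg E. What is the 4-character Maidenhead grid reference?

Shift to the Maidenhead origin (180°W, 90°S): lon 311.48, lat 157.26.
Field: 311.48/20 → 15 → P, 157.26/10 → 15 → P; chars PP.
Square: 11.48/2 → 5, 7.26/1 → 7; chars 57.

PP57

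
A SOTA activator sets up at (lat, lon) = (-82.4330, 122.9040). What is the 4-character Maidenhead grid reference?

PA17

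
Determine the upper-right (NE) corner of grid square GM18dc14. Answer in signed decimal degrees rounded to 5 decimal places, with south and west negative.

38.10417, -57.73333

Field G=6, M=12: +6·20° lon, +12·10° lat → SW at lon -60°, lat 30°.
Square 1, 8: +1·2° lon, +8·1° lat → SW at lon -58°, lat 38°.
Subsquare d=3, c=2: +3·0.0833333° lon, +2·0.0416667° lat → SW at lon -57.75°, lat 38.0833°.
Extended square 1, 4: +1·0.00833333° lon, +4·0.00416667° lat → SW at lon -57.7417°, lat 38.1°.
Cell spans 0.00833333° lon × 0.00416667° lat. NE corner is SW corner plus one full cell.
latitude 38.10417, longitude -57.73333.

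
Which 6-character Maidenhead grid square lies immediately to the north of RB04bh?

RB04bi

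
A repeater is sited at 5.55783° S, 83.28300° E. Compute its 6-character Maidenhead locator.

NI14pk

Offset from 180°W / 90°S: lon 263.2830°, lat 84.4422°.
Field: 263.2830/20 → 13 → N, 84.4422/10 → 8 → I; chars NI.
Square: 3.2830/2 → 1, 4.4422/1 → 4; chars 14.
Subsquare: 1.2830/0.0833333 → 15 → p, 0.4422/0.0416667 → 10 → k; chars pk.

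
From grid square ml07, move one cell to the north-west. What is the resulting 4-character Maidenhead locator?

LL98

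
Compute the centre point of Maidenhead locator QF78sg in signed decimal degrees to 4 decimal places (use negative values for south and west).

Field Q=16, F=5: +16·20° lon, +5·10° lat → SW at lon 140°, lat -40°.
Square 7, 8: +7·2° lon, +8·1° lat → SW at lon 154°, lat -32°.
Subsquare s=18, g=6: +18·0.0833333° lon, +6·0.0416667° lat → SW at lon 155.5°, lat -31.75°.
Cell spans 0.0833333° lon × 0.0416667° lat. Centre is SW corner plus half of each.
latitude -31.7292, longitude 155.5417.

-31.7292, 155.5417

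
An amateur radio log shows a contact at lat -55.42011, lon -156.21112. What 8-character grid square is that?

BD14vn49

Shift to the Maidenhead origin (180°W, 90°S): lon 23.78888, lat 34.57989.
Field (20°×10°, letters A–R): lon ⌊23.78888/20⌋ = 1 → B; lat ⌊34.57989/10⌋ = 3 → D.
Square (2°×1°, digits 0–9): lon ⌊3.78888/2⌋ = 1; lat ⌊4.57989/1⌋ = 4.
Subsquare (5′×2.5′, letters a–x): lon ⌊1.78888/0.0833333⌋ = 21 → v; lat ⌊0.57989/0.0416667⌋ = 13 → n.
Extended square (30″×15″, digits 0–9): lon ⌊0.03888/0.00833333⌋ = 4; lat ⌊0.03822/0.00416667⌋ = 9.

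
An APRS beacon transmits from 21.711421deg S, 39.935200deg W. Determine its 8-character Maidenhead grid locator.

HG08ag79

Offset from 180°W / 90°S: lon 140.06480°, lat 68.28858°.
Field: lon ⌊140.06480/20⌋ = 7 → H; lat ⌊68.28858/10⌋ = 6 → G.
Square: lon ⌊0.06480/2⌋ = 0; lat ⌊8.28858/1⌋ = 8.
Subsquare: lon ⌊0.06480/0.0833333⌋ = 0 → a; lat ⌊0.28858/0.0416667⌋ = 6 → g.
Extended square: lon ⌊0.06480/0.00833333⌋ = 7; lat ⌊0.03858/0.00416667⌋ = 9.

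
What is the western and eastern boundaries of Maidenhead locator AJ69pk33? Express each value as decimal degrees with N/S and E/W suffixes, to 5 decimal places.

166.72500° W, 166.71667° W

Field A=0, J=9: +0·20° lon, +9·10° lat → SW at lon -180°, lat 0°.
Square 6, 9: +6·2° lon, +9·1° lat → SW at lon -168°, lat 9°.
Subsquare p=15, k=10: +15·0.0833333° lon, +10·0.0416667° lat → SW at lon -166.75°, lat 9.41667°.
Extended square 3, 3: +3·0.00833333° lon, +3·0.00416667° lat → SW at lon -166.725°, lat 9.42917°.
Cell spans 0.00833333° lon × 0.00416667° lat.
west 166.72500° W, east 166.71667° W.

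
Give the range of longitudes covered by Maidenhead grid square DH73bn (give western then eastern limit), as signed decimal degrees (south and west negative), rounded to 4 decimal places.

Field D=3, H=7: +3·20° lon, +7·10° lat → SW at lon -120°, lat -20°.
Square 7, 3: +7·2° lon, +3·1° lat → SW at lon -106°, lat -17°.
Subsquare b=1, n=13: +1·0.0833333° lon, +13·0.0416667° lat → SW at lon -105.917°, lat -16.4583°.
Cell spans 0.0833333° lon × 0.0416667° lat.
west -105.9167, east -105.8333.

-105.9167, -105.8333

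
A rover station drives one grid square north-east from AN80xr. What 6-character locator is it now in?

AN90as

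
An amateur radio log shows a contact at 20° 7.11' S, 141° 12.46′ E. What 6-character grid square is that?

QG09ov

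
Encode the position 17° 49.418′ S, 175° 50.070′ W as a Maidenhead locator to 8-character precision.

AH22be92

Add 180° to longitude and 90° to latitude: 4.16550, 72.17637.
Field (20°×10°, letters A–R): lon ⌊4.16550/20⌋ = 0 → A; lat ⌊72.17637/10⌋ = 7 → H.
Square (2°×1°, digits 0–9): lon ⌊4.16550/2⌋ = 2; lat ⌊2.17637/1⌋ = 2.
Subsquare (5′×2.5′, letters a–x): lon ⌊0.16550/0.0833333⌋ = 1 → b; lat ⌊0.17637/0.0416667⌋ = 4 → e.
Extended square (30″×15″, digits 0–9): lon ⌊0.08217/0.00833333⌋ = 9; lat ⌊0.00970/0.00416667⌋ = 2.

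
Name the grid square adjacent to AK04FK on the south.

AK04fj

Latitude subsquare k = 10; −1 → 9 = j.
The longitude characters are unchanged.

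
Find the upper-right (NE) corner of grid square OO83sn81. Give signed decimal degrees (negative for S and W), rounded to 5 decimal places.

Field O=14, O=14: +14·20° lon, +14·10° lat → SW at lon 100°, lat 50°.
Square 8, 3: +8·2° lon, +3·1° lat → SW at lon 116°, lat 53°.
Subsquare s=18, n=13: +18·0.0833333° lon, +13·0.0416667° lat → SW at lon 117.5°, lat 53.5417°.
Extended square 8, 1: +8·0.00833333° lon, +1·0.00416667° lat → SW at lon 117.567°, lat 53.5458°.
Cell spans 0.00833333° lon × 0.00416667° lat. NE corner is SW corner plus one full cell.
latitude 53.55000, longitude 117.57500.

53.55000, 117.57500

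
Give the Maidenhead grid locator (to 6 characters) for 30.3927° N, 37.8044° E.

KM80vj

Offset from 180°W / 90°S: lon 217.8044°, lat 120.3927°.
Field: lon ⌊217.8044/20⌋ = 10 → K; lat ⌊120.3927/10⌋ = 12 → M.
Square: lon ⌊17.8044/2⌋ = 8; lat ⌊0.3927/1⌋ = 0.
Subsquare: lon ⌊1.8044/0.0833333⌋ = 21 → v; lat ⌊0.3927/0.0416667⌋ = 9 → j.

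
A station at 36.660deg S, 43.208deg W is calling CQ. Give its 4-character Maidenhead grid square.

Shift to the Maidenhead origin (180°W, 90°S): lon 136.79, lat 53.34.
Field: 136.79/20 → 6 → G, 53.34/10 → 5 → F; chars GF.
Square: 16.79/2 → 8, 3.34/1 → 3; chars 83.

GF83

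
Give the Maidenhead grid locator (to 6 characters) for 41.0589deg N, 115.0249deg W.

DN21lb

Offset from 180°W / 90°S: lon 64.9751°, lat 131.0589°.
Field (20°×10°, letters A–R): 64.9751/20 → 3 → D, 131.0589/10 → 13 → N; chars DN.
Square (2°×1°, digits 0–9): 4.9751/2 → 2, 1.0589/1 → 1; chars 21.
Subsquare (5′×2.5′, letters a–x): 0.9751/0.0833333 → 11 → l, 0.0589/0.0416667 → 1 → b; chars lb.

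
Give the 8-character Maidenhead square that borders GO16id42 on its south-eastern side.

GO16id51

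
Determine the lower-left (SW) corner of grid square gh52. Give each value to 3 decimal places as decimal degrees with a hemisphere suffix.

Field G=6, H=7: +6·20° lon, +7·10° lat → SW at lon -60°, lat -20°.
Square 5, 2: +5·2° lon, +2·1° lat → SW at lon -50°, lat -18°.
latitude 18.000° S, longitude 50.000° W.

18.000° S, 50.000° W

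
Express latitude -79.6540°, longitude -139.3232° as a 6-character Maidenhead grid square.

Offset from 180°W / 90°S: lon 40.6768°, lat 10.3460°.
Field: lon ⌊40.6768/20⌋ = 2 → C; lat ⌊10.3460/10⌋ = 1 → B.
Square: lon ⌊0.6768/2⌋ = 0; lat ⌊0.3460/1⌋ = 0.
Subsquare: lon ⌊0.6768/0.0833333⌋ = 8 → i; lat ⌊0.3460/0.0416667⌋ = 8 → i.

CB00ii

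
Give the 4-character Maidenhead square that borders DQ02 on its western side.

CQ92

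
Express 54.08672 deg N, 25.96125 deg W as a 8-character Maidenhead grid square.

Offset from 180°W / 90°S: lon 154.03875°, lat 144.08672°.
Field: lon ⌊154.03875/20⌋ = 7 → H; lat ⌊144.08672/10⌋ = 14 → O.
Square: lon ⌊14.03875/2⌋ = 7; lat ⌊4.08672/1⌋ = 4.
Subsquare: lon ⌊0.03875/0.0833333⌋ = 0 → a; lat ⌊0.08672/0.0416667⌋ = 2 → c.
Extended square: lon ⌊0.03875/0.00833333⌋ = 4; lat ⌊0.00339/0.00416667⌋ = 0.

HO74ac40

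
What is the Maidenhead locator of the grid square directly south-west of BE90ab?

BE80xa

Longitude subsquare a = 0; −1 → -1, wraps to 23 = x, carry into square.
Longitude square 9; −1 → 8.
Latitude subsquare b = 1; −1 → 0 = a.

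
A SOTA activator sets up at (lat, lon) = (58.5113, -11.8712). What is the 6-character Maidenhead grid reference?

IO48bm

Add 180° to longitude and 90° to latitude: 168.1288, 148.5113.
Field: 168.1288/20 → 8 → I, 148.5113/10 → 14 → O; chars IO.
Square: 8.1288/2 → 4, 8.5113/1 → 8; chars 48.
Subsquare: 0.1288/0.0833333 → 1 → b, 0.5113/0.0416667 → 12 → m; chars bm.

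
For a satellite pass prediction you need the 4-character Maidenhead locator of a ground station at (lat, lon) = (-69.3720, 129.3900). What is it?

PC40

Add 180° to longitude and 90° to latitude: 309.39, 20.63.
Field (20°×10°, letters A–R): 309.39/20 → 15 → P, 20.63/10 → 2 → C; chars PC.
Square (2°×1°, digits 0–9): 9.39/2 → 4, 0.63/1 → 0; chars 40.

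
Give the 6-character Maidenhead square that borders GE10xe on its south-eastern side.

GE20ad

Longitude subsquare x = 23; +1 → 24, wraps to 0 = a, carry into square.
Longitude square 1; +1 → 2.
Latitude subsquare e = 4; −1 → 3 = d.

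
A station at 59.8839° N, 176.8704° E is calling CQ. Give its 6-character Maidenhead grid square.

RO89kv

Add 180° to longitude and 90° to latitude: 356.8704, 149.8839.
Field: lon ⌊356.8704/20⌋ = 17 → R; lat ⌊149.8839/10⌋ = 14 → O.
Square: lon ⌊16.8704/2⌋ = 8; lat ⌊9.8839/1⌋ = 9.
Subsquare: lon ⌊0.8704/0.0833333⌋ = 10 → k; lat ⌊0.8839/0.0416667⌋ = 21 → v.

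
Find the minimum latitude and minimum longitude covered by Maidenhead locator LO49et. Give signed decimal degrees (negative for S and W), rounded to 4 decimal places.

Field L=11, O=14: +11·20° lon, +14·10° lat → SW at lon 40°, lat 50°.
Square 4, 9: +4·2° lon, +9·1° lat → SW at lon 48°, lat 59°.
Subsquare e=4, t=19: +4·0.0833333° lon, +19·0.0416667° lat → SW at lon 48.3333°, lat 59.7917°.
latitude 59.7917, longitude 48.3333.

59.7917, 48.3333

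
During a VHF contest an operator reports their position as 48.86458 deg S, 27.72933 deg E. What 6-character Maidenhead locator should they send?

KE31ud

Shift to the Maidenhead origin (180°W, 90°S): lon 207.7293, lat 41.1354.
Field: lon ⌊207.7293/20⌋ = 10 → K; lat ⌊41.1354/10⌋ = 4 → E.
Square: lon ⌊7.7293/2⌋ = 3; lat ⌊1.1354/1⌋ = 1.
Subsquare: lon ⌊1.7293/0.0833333⌋ = 20 → u; lat ⌊0.1354/0.0416667⌋ = 3 → d.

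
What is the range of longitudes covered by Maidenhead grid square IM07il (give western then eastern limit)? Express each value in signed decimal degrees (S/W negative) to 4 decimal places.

-19.3333, -19.2500

Field I=8, M=12: +8·20° lon, +12·10° lat → SW at lon -20°, lat 30°.
Square 0, 7: +0·2° lon, +7·1° lat → SW at lon -20°, lat 37°.
Subsquare i=8, l=11: +8·0.0833333° lon, +11·0.0416667° lat → SW at lon -19.3333°, lat 37.4583°.
Cell spans 0.0833333° lon × 0.0416667° lat.
west -19.3333, east -19.2500.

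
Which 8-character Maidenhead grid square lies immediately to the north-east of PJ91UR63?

PJ91ur74

Longitude extended square 6; +1 → 7.
Latitude extended square 3; +1 → 4.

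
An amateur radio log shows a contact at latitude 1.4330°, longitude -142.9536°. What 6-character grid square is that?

Add 180° to longitude and 90° to latitude: 37.0464, 91.4330.
Field: 37.0464/20 → 1 → B, 91.4330/10 → 9 → J; chars BJ.
Square: 17.0464/2 → 8, 1.4330/1 → 1; chars 81.
Subsquare: 1.0464/0.0833333 → 12 → m, 0.4330/0.0416667 → 10 → k; chars mk.

BJ81mk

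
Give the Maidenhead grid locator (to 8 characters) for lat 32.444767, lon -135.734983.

Offset from 180°W / 90°S: lon 44.26502°, lat 122.44477°.
Field (20°×10°, letters A–R): 44.26502/20 → 2 → C, 122.44477/10 → 12 → M; chars CM.
Square (2°×1°, digits 0–9): 4.26502/2 → 2, 2.44477/1 → 2; chars 22.
Subsquare (5′×2.5′, letters a–x): 0.26502/0.0833333 → 3 → d, 0.44477/0.0416667 → 10 → k; chars dk.
Extended square (30″×15″, digits 0–9): 0.01502/0.00833333 → 1, 0.02810/0.00416667 → 6; chars 16.

CM22dk16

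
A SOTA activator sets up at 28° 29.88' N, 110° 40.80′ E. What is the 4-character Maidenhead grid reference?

OL58

Offset from 180°W / 90°S: lon 290.68°, lat 118.50°.
Field: 290.68/20 → 14 → O, 118.50/10 → 11 → L; chars OL.
Square: 10.68/2 → 5, 8.50/1 → 8; chars 58.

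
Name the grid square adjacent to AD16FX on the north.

AD17fa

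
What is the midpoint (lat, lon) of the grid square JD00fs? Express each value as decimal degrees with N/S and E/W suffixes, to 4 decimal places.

59.2292° S, 0.4583° E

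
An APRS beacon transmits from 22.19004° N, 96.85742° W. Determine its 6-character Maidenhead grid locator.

EL12ne

Add 180° to longitude and 90° to latitude: 83.1426, 112.1900.
Field: lon ⌊83.1426/20⌋ = 4 → E; lat ⌊112.1900/10⌋ = 11 → L.
Square: lon ⌊3.1426/2⌋ = 1; lat ⌊2.1900/1⌋ = 2.
Subsquare: lon ⌊1.1426/0.0833333⌋ = 13 → n; lat ⌊0.1900/0.0416667⌋ = 4 → e.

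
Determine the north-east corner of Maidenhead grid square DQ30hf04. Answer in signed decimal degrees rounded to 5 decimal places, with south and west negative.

70.22917, -113.40833

Field D=3, Q=16: +3·20° lon, +16·10° lat → SW at lon -120°, lat 70°.
Square 3, 0: +3·2° lon, +0·1° lat → SW at lon -114°, lat 70°.
Subsquare h=7, f=5: +7·0.0833333° lon, +5·0.0416667° lat → SW at lon -113.417°, lat 70.2083°.
Extended square 0, 4: +0·0.00833333° lon, +4·0.00416667° lat → SW at lon -113.417°, lat 70.225°.
Cell spans 0.00833333° lon × 0.00416667° lat. NE corner is SW corner plus one full cell.
latitude 70.22917, longitude -113.40833.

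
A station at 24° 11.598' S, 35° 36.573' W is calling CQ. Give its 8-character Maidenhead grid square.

HG25et63

Add 180° to longitude and 90° to latitude: 144.39045, 65.80670.
Field: 144.39045/20 → 7 → H, 65.80670/10 → 6 → G; chars HG.
Square: 4.39045/2 → 2, 5.80670/1 → 5; chars 25.
Subsquare: 0.39045/0.0833333 → 4 → e, 0.80670/0.0416667 → 19 → t; chars et.
Extended square: 0.05712/0.00833333 → 6, 0.01503/0.00416667 → 3; chars 63.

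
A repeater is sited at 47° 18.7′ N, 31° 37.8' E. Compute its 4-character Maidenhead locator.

KN57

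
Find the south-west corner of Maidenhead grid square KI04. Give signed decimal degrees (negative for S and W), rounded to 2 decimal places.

-6.00, 20.00

Field K=10, I=8: +10·20° lon, +8·10° lat → SW at lon 20°, lat -10°.
Square 0, 4: +0·2° lon, +4·1° lat → SW at lon 20°, lat -6°.
latitude -6.00, longitude 20.00.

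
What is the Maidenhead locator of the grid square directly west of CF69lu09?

CF69ku99

Longitude extended square 0; −1 → -1, wraps to 9, carry into subsquare.
Longitude subsquare l = 11; −1 → 10 = k.
The latitude characters are unchanged.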